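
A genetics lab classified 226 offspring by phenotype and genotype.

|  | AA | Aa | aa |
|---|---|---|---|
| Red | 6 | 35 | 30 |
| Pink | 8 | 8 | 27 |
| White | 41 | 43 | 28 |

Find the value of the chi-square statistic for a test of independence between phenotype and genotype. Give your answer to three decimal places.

Row totals: 71, 43, 112. Column totals: 55, 86, 85. Grand total N = 226.
Expected counts (row total × column total / N):
  Red, AA: 71×55/226 = 17.2788
  Red, Aa: 71×86/226 = 27.0177
  Red, aa: 71×85/226 = 26.7035
  Pink, AA: 43×55/226 = 10.4646
  Pink, Aa: 43×86/226 = 16.3628
  Pink, aa: 43×85/226 = 16.1726
  White, AA: 112×55/226 = 27.2566
  White, Aa: 112×86/226 = 42.6195
  White, aa: 112×85/226 = 42.1239
Contributions (O − E)²/E:
  (6 − 17.2788)²/17.2788 = 7.3623
  (35 − 27.0177)²/27.0177 = 2.3583
  (30 − 26.7035)²/26.7035 = 0.4069
  (8 − 10.4646)²/10.4646 = 0.5805
  (8 − 16.3628)²/16.3628 = 4.2741
  (27 − 16.1726)²/16.1726 = 7.2488
  (41 − 27.2566)²/27.2566 = 6.9297
  (43 − 42.6195)²/42.6195 = 0.0034
  (28 − 42.1239)²/42.1239 = 4.7357
χ² = 7.3623 + 2.3583 + 0.4069 + 0.5805 + 4.2741 + 7.2488 + 6.9297 + 0.0034 + 4.7357 = 33.900

33.900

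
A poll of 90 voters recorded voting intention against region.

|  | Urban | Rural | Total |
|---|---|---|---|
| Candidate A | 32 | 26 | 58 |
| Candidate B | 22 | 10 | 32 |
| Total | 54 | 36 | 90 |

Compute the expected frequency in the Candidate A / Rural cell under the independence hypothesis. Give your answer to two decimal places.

Row total (Candidate A) = 58; column total (Rural) = 36; grand total N = 90.
Expected count = (row total × column total) / N = 58 × 36 / 90 = 23.20.

23.20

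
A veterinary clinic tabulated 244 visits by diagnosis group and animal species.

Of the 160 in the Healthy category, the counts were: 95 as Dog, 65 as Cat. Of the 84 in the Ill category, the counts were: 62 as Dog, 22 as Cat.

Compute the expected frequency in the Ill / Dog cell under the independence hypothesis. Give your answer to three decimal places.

54.049

Row total (Ill) = 84; column total (Dog) = 157; grand total N = 244.
Expected count = (row total × column total) / N = 84 × 157 / 244 = 54.049.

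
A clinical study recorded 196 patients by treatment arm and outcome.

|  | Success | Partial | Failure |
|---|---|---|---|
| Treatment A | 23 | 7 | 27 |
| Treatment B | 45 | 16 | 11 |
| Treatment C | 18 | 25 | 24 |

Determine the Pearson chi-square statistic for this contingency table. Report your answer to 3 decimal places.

Row totals: 57, 72, 67. Column totals: 86, 48, 62. Grand total N = 196.
Expected counts (row total × column total / N):
  Treatment A, Success: 57×86/196 = 25.0102
  Treatment A, Partial: 57×48/196 = 13.9592
  Treatment A, Failure: 57×62/196 = 18.0306
  Treatment B, Success: 72×86/196 = 31.5918
  Treatment B, Partial: 72×48/196 = 17.6327
  Treatment B, Failure: 72×62/196 = 22.7755
  Treatment C, Success: 67×86/196 = 29.3980
  Treatment C, Partial: 67×48/196 = 16.4082
  Treatment C, Failure: 67×62/196 = 21.1939
Contributions (O − E)²/E:
  (23 − 25.0102)²/25.0102 = 0.1616
  (7 − 13.9592)²/13.9592 = 3.4694
  (27 − 18.0306)²/18.0306 = 4.4619
  (45 − 31.5918)²/31.5918 = 5.6907
  (16 − 17.6327)²/17.6327 = 0.1512
  (11 − 22.7755)²/22.7755 = 6.0882
  (18 − 29.3980)²/29.3980 = 4.4192
  (25 − 16.4082)²/16.4082 = 4.4989
  (24 − 21.1939)²/21.1939 = 0.3715
χ² = 0.1616 + 3.4694 + 4.4619 + 5.6907 + 0.1512 + 6.0882 + 4.4192 + 4.4989 + 0.3715 = 29.313

29.313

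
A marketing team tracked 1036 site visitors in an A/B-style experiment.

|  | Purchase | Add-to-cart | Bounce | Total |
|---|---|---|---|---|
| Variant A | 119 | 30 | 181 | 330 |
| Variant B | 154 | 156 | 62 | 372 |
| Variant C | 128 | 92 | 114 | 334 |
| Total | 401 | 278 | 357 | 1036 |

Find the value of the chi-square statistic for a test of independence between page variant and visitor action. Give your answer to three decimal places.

145.697

Grand total N = 1036.
Expected counts (row total × column total / N):
  Variant A, Purchase: 330×401/1036 = 127.7317
  Variant A, Add-to-cart: 330×278/1036 = 88.5521
  Variant A, Bounce: 330×357/1036 = 113.7162
  Variant B, Purchase: 372×401/1036 = 143.9884
  Variant B, Add-to-cart: 372×278/1036 = 99.8224
  Variant B, Bounce: 372×357/1036 = 128.1892
  Variant C, Purchase: 334×401/1036 = 129.2799
  Variant C, Add-to-cart: 334×278/1036 = 89.6255
  Variant C, Bounce: 334×357/1036 = 115.0946
Contributions (O − E)²/E:
  (119 − 127.7317)²/127.7317 = 0.5969
  (30 − 88.5521)²/88.5521 = 38.7156
  (181 − 113.7162)²/113.7162 = 39.8106
  (154 − 143.9884)²/143.9884 = 0.6961
  (156 − 99.8224)²/99.8224 = 31.6154
  (62 − 128.1892)²/128.1892 = 34.1761
  (128 − 129.2799)²/129.2799 = 0.0127
  (92 − 89.6255)²/89.6255 = 0.0629
  (114 − 115.0946)²/115.0946 = 0.0104
χ² = 0.5969 + 38.7156 + 39.8106 + 0.6961 + 31.6154 + 34.1761 + 0.0127 + 0.0629 + 0.0104 = 145.697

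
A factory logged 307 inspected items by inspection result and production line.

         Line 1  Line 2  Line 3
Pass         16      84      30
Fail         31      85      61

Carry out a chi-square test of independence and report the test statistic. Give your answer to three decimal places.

8.354

Row totals: 130, 177. Column totals: 47, 169, 91. Grand total N = 307.
Expected counts (row total × column total / N):
  Pass, Line 1: 130×47/307 = 19.9023
  Pass, Line 2: 130×169/307 = 71.5635
  Pass, Line 3: 130×91/307 = 38.5342
  Fail, Line 1: 177×47/307 = 27.0977
  Fail, Line 2: 177×169/307 = 97.4365
  Fail, Line 3: 177×91/307 = 52.4658
Contributions (O − E)²/E:
  (16 − 19.9023)²/19.9023 = 0.7651
  (84 − 71.5635)²/71.5635 = 2.1612
  (30 − 38.5342)²/38.5342 = 1.8901
  (31 − 27.0977)²/27.0977 = 0.5620
  (85 − 97.4365)²/97.4365 = 1.5874
  (61 − 52.4658)²/52.4658 = 1.3882
χ² = 0.7651 + 2.1612 + 1.8901 + 0.5620 + 1.5874 + 1.3882 = 8.354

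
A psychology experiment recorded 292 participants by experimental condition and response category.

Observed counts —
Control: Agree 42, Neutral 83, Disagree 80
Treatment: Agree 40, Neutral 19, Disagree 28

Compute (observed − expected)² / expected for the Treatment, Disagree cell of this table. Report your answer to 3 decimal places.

0.542

Row total (Treatment) = 87; column total (Disagree) = 108; N = 292.
Expected count E = 87 × 108 / 292 = 32.1781.
Contribution = (O − E)²/E = (28 − 32.1781)² / 32.1781 = 0.542.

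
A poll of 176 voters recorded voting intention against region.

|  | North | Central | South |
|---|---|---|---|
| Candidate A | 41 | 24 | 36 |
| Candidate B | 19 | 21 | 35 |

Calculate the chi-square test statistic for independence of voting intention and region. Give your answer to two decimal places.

4.54

Row totals: 101, 75. Column totals: 60, 45, 71. Grand total N = 176.
Expected counts (row total × column total / N):
  Candidate A, North: 101×60/176 = 34.432
  Candidate A, Central: 101×45/176 = 25.824
  Candidate A, South: 101×71/176 = 40.744
  Candidate B, North: 75×60/176 = 25.568
  Candidate B, Central: 75×45/176 = 19.176
  Candidate B, South: 75×71/176 = 30.256
Contributions (O − E)²/E:
  (41 − 34.432)²/34.432 = 1.2529
  (24 − 25.824)²/25.824 = 0.1288
  (36 − 40.744)²/40.744 = 0.5524
  (19 − 25.568)²/25.568 = 1.6872
  (21 − 19.176)²/19.176 = 0.1735
  (35 − 30.256)²/30.256 = 0.7438
χ² = 1.2529 + 0.1288 + 0.5524 + 1.6872 + 0.1735 + 0.7438 = 4.54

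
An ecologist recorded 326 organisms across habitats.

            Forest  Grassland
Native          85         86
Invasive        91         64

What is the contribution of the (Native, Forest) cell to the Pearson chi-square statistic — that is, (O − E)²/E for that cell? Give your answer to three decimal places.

Row total (Native) = 171; column total (Forest) = 176; N = 326.
Expected count E = 171 × 176 / 326 = 92.3190.
Contribution = (O − E)²/E = (85 − 92.3190)² / 92.3190 = 0.580.

0.580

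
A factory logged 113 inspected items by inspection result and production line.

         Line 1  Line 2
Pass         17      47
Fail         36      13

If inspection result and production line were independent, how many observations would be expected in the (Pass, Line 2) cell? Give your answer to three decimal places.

33.982

Row total (Pass) = 64; column total (Line 2) = 60; grand total N = 113.
Expected count = (row total × column total) / N = 64 × 60 / 113 = 33.982.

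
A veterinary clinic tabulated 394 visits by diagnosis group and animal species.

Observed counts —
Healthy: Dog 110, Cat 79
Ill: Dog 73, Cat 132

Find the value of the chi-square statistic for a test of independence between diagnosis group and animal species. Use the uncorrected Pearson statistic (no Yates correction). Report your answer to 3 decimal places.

Row totals: 189, 205. Column totals: 183, 211. Grand total N = 394.
Expected counts (row total × column total / N):
  Healthy, Dog: 189×183/394 = 87.7843
  Healthy, Cat: 189×211/394 = 101.2157
  Ill, Dog: 205×183/394 = 95.2157
  Ill, Cat: 205×211/394 = 109.7843
Contributions (O − E)²/E:
  (110 − 87.7843)²/87.7843 = 5.6222
  (79 − 101.2157)²/101.2157 = 4.8761
  (73 − 95.2157)²/95.2157 = 5.1834
  (132 − 109.7843)²/109.7843 = 4.4955
χ² = 5.6222 + 4.8761 + 5.1834 + 4.4955 = 20.177

20.177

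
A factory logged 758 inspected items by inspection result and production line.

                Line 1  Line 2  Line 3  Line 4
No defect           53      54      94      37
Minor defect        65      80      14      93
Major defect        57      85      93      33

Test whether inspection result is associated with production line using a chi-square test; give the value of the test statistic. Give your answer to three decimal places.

111.767

Row totals: 238, 252, 268. Column totals: 175, 219, 201, 163. Grand total N = 758.
Expected counts (row total × column total / N):
  No defect, Line 1: 238×175/758 = 54.9472
  No defect, Line 2: 238×219/758 = 68.7625
  No defect, Line 3: 238×201/758 = 63.1108
  No defect, Line 4: 238×163/758 = 51.1794
  Minor defect, Line 1: 252×175/758 = 58.1794
  Minor defect, Line 2: 252×219/758 = 72.8074
  Minor defect, Line 3: 252×201/758 = 66.8232
  Minor defect, Line 4: 252×163/758 = 54.1900
  Major defect, Line 1: 268×175/758 = 61.8734
  Major defect, Line 2: 268×219/758 = 77.4301
  Major defect, Line 3: 268×201/758 = 71.0660
  Major defect, Line 4: 268×163/758 = 57.6306
Contributions (O − E)²/E:
  (53 − 54.9472)²/54.9472 = 0.0690
  (54 − 68.7625)²/68.7625 = 3.1693
  (94 − 63.1108)²/63.1108 = 15.1185
  (37 − 51.1794)²/51.1794 = 3.9284
  (65 − 58.1794)²/58.1794 = 0.7996
  (80 − 72.8074)²/72.8074 = 0.7106
  (14 − 66.8232)²/66.8232 = 41.7563
  (93 − 54.1900)²/54.1900 = 27.7951
  (57 − 61.8734)²/61.8734 = 0.3838
  (85 − 77.4301)²/77.4301 = 0.7401
  (93 − 71.0660)²/71.0660 = 6.7698
  (33 − 57.6306)²/57.6306 = 10.5268
χ² = 0.0690 + 3.1693 + 15.1185 + 3.9284 + 0.7996 + 0.7106 + 41.7563 + 27.7951 + 0.3838 + 0.7401 + 6.7698 + 10.5268 = 111.767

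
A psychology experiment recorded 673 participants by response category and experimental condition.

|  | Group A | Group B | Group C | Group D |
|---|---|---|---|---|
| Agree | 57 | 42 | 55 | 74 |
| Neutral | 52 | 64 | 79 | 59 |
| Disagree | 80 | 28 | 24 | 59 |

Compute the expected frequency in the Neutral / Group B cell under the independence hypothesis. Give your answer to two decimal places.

Row total (Neutral) = 254; column total (Group B) = 134; grand total N = 673.
Expected count = (row total × column total) / N = 254 × 134 / 673 = 50.57.

50.57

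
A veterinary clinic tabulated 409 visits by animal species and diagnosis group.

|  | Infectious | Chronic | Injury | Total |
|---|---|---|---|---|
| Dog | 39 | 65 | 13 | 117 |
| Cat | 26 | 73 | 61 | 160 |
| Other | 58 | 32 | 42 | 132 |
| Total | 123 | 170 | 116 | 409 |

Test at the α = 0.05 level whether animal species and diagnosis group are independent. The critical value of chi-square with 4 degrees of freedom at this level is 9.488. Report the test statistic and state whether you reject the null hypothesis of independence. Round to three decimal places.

Grand total N = 409.
Expected counts (row total × column total / N):
  Dog, Infectious: 117×123/409 = 35.1858
  Dog, Chronic: 117×170/409 = 48.6308
  Dog, Injury: 117×116/409 = 33.1834
  Cat, Infectious: 160×123/409 = 48.1174
  Cat, Chronic: 160×170/409 = 66.5037
  Cat, Injury: 160×116/409 = 45.3790
  Other, Infectious: 132×123/409 = 39.6968
  Other, Chronic: 132×170/409 = 54.8655
  Other, Injury: 132×116/409 = 37.4377
Contributions (O − E)²/E:
  (39 − 35.1858)²/35.1858 = 0.4135
  (65 − 48.6308)²/48.6308 = 5.5099
  (13 − 33.1834)²/33.1834 = 12.2763
  (26 − 48.1174)²/48.1174 = 10.1664
  (73 − 66.5037)²/66.5037 = 0.6346
  (61 − 45.3790)²/45.3790 = 5.3773
  (58 − 39.6968)²/39.6968 = 8.4391
  (32 − 54.8655)²/54.8655 = 9.5293
  (42 − 37.4377)²/37.4377 = 0.5560
χ² = 0.4135 + 5.5099 + 12.2763 + 10.1664 + 0.6346 + 5.3773 + 8.4391 + 9.5293 + 0.5560 = 52.902
df = (3−1)(3−1) = 4. Since 52.902 > 9.488, reject the null hypothesis of independence at α = 0.05.

52.902; reject H₀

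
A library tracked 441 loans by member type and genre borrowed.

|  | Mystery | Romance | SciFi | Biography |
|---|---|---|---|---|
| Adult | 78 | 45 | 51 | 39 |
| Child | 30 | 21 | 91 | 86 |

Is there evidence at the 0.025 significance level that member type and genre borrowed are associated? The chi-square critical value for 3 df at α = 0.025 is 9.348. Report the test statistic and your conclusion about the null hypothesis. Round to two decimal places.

Row totals: 213, 228. Column totals: 108, 66, 142, 125. Grand total N = 441.
Expected counts (row total × column total / N):
  Adult, Mystery: 213×108/441 = 52.163
  Adult, Romance: 213×66/441 = 31.878
  Adult, SciFi: 213×142/441 = 68.585
  Adult, Biography: 213×125/441 = 60.374
  Child, Mystery: 228×108/441 = 55.837
  Child, Romance: 228×66/441 = 34.122
  Child, SciFi: 228×142/441 = 73.415
  Child, Biography: 228×125/441 = 64.626
Contributions (O − E)²/E:
  (78 − 52.163)²/52.163 = 12.7974
  (45 − 31.878)²/31.878 = 5.4014
  (51 − 68.585)²/68.585 = 4.5087
  (39 − 60.374)²/60.374 = 7.5670
  (30 − 55.837)²/55.837 = 11.9553
  (21 − 34.122)²/34.122 = 5.0462
  (91 − 73.415)²/73.415 = 4.2121
  (86 − 64.626)²/64.626 = 7.0691
χ² = 12.7974 + 5.4014 + 4.5087 + 7.5670 + 11.9553 + 5.0462 + 4.2121 + 7.0691 = 58.56
df = (2−1)(4−1) = 3. Since 58.56 > 9.348, reject the null hypothesis of independence at α = 0.025.

58.56; reject H₀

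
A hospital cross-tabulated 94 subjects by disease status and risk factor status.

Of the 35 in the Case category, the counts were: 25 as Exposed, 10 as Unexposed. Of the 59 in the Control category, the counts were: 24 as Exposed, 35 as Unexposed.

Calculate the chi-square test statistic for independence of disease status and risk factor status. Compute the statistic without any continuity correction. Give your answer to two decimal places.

Row totals: 35, 59. Column totals: 49, 45. Grand total N = 94.
Expected counts (row total × column total / N):
  Case, Exposed: 35×49/94 = 18.245
  Case, Unexposed: 35×45/94 = 16.755
  Control, Exposed: 59×49/94 = 30.755
  Control, Unexposed: 59×45/94 = 28.245
Contributions (O − E)²/E:
  (25 − 18.245)²/18.245 = 2.5010
  (10 − 16.755)²/16.755 = 2.7234
  (24 − 30.755)²/30.755 = 1.4837
  (35 − 28.245)²/28.245 = 1.6155
χ² = 2.5010 + 2.7234 + 1.4837 + 1.6155 = 8.32

8.32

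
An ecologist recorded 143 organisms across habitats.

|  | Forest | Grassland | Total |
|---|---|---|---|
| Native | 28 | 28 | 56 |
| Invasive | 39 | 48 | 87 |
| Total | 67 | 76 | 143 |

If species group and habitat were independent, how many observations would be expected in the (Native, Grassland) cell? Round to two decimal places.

29.76

Row total (Native) = 56; column total (Grassland) = 76; grand total N = 143.
Expected count = (row total × column total) / N = 56 × 76 / 143 = 29.76.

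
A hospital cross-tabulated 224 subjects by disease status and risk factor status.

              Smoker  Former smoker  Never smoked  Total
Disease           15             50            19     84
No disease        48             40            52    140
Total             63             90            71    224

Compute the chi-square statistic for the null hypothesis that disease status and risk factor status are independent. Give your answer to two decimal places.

Grand total N = 224.
Expected counts (row total × column total / N):
  Disease, Smoker: 84×63/224 = 23.625
  Disease, Former smoker: 84×90/224 = 33.750
  Disease, Never smoked: 84×71/224 = 26.625
  No disease, Smoker: 140×63/224 = 39.375
  No disease, Former smoker: 140×90/224 = 56.250
  No disease, Never smoked: 140×71/224 = 44.375
Contributions (O − E)²/E:
  (15 − 23.625)²/23.625 = 3.1488
  (50 − 33.750)²/33.750 = 7.8241
  (19 − 26.625)²/26.625 = 2.1837
  (48 − 39.375)²/39.375 = 1.8893
  (40 − 56.250)²/56.250 = 4.6944
  (52 − 44.375)²/44.375 = 1.3102
χ² = 3.1488 + 7.8241 + 2.1837 + 1.8893 + 4.6944 + 1.3102 = 21.05

21.05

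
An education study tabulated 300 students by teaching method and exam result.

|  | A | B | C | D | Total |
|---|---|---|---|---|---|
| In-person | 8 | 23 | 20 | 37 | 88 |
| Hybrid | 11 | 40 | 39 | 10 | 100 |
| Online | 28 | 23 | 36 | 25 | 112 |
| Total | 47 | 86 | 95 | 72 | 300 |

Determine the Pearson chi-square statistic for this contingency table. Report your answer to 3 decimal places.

Grand total N = 300.
Expected counts (row total × column total / N):
  In-person, A: 88×47/300 = 13.78667
  In-person, B: 88×86/300 = 25.22667
  In-person, C: 88×95/300 = 27.86667
  In-person, D: 88×72/300 = 21.12000
  Hybrid, A: 100×47/300 = 15.66667
  Hybrid, B: 100×86/300 = 28.66667
  Hybrid, C: 100×95/300 = 31.66667
  Hybrid, D: 100×72/300 = 24.00000
  Online, A: 112×47/300 = 17.54667
  Online, B: 112×86/300 = 32.10667
  Online, C: 112×95/300 = 35.46667
  Online, D: 112×72/300 = 26.88000
Contributions (O − E)²/E:
  (8 − 13.78667)²/13.78667 = 2.4288
  (23 − 25.22667)²/25.22667 = 0.1965
  (20 − 27.86667)²/27.86667 = 2.2207
  (37 − 21.12000)²/21.12000 = 11.9401
  (11 − 15.66667)²/15.66667 = 1.3901
  (40 − 28.66667)²/28.66667 = 4.4806
  (39 − 31.66667)²/31.66667 = 1.6982
  (10 − 24.00000)²/24.00000 = 8.1667
  (28 − 17.54667)²/17.54667 = 6.2275
  (23 − 32.10667)²/32.10667 = 2.5830
  (36 − 35.46667)²/35.46667 = 0.0080
  (25 − 26.88000)²/26.88000 = 0.1315
χ² = 2.4288 + 0.1965 + 2.2207 + 11.9401 + 1.3901 + 4.4806 + 1.6982 + 8.1667 + 6.2275 + 2.5830 + 0.0080 + 0.1315 = 41.472

41.472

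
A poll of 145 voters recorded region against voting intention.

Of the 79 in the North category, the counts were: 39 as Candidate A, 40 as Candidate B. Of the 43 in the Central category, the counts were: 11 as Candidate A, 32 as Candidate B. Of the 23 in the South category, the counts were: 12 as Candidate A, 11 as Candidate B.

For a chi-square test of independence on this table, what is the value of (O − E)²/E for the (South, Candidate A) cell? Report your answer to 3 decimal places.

0.477

Row total (South) = 23; column total (Candidate A) = 62; N = 145.
Expected count E = 23 × 62 / 145 = 9.8345.
Contribution = (O − E)²/E = (12 − 9.8345)² / 9.8345 = 0.477.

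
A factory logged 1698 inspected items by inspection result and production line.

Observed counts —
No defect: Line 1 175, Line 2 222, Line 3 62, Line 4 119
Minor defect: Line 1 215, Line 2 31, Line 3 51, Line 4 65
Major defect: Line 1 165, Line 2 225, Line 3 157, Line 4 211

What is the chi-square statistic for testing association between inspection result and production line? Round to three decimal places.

Row totals: 578, 362, 758. Column totals: 555, 478, 270, 395. Grand total N = 1698.
Expected counts (row total × column total / N):
  No defect, Line 1: 578×555/1698 = 188.922261
  No defect, Line 2: 578×478/1698 = 162.711425
  No defect, Line 3: 578×270/1698 = 91.908127
  No defect, Line 4: 578×395/1698 = 134.458186
  Minor defect, Line 1: 362×555/1698 = 118.321555
  Minor defect, Line 2: 362×478/1698 = 101.905771
  Minor defect, Line 3: 362×270/1698 = 57.561837
  Minor defect, Line 4: 362×395/1698 = 84.210836
  Major defect, Line 1: 758×555/1698 = 247.756184
  Major defect, Line 2: 758×478/1698 = 213.382803
  Major defect, Line 3: 758×270/1698 = 120.530035
  Major defect, Line 4: 758×395/1698 = 176.330978
Contributions (O − E)²/E:
  (175 − 188.922261)²/188.922261 = 1.0260
  (222 − 162.711425)²/162.711425 = 21.6035
  (62 − 91.908127)²/91.908127 = 9.7325
  (119 − 134.458186)²/134.458186 = 1.7772
  (215 − 118.321555)²/118.321555 = 78.9942
  (31 − 101.905771)²/101.905771 = 49.3361
  (51 − 57.561837)²/57.561837 = 0.7480
  (65 − 84.210836)²/84.210836 = 4.3825
  (165 − 247.756184)²/247.756184 = 27.6424
  (225 − 213.382803)²/213.382803 = 0.6325
  (157 − 120.530035)²/120.530035 = 11.0351
  (211 − 176.330978)²/176.330978 = 6.8164
χ² = 1.0260 + 21.6035 + 9.7325 + 1.7772 + 78.9942 + 49.3361 + 0.7480 + 4.3825 + 27.6424 + 0.6325 + 11.0351 + 6.8164 = 213.726

213.726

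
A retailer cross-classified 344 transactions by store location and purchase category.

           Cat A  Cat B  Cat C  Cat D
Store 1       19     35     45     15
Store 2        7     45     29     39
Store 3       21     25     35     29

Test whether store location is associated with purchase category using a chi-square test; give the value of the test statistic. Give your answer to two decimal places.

Row totals: 114, 120, 110. Column totals: 47, 105, 109, 83. Grand total N = 344.
Expected counts (row total × column total / N):
  Store 1, Cat A: 114×47/344 = 15.576
  Store 1, Cat B: 114×105/344 = 34.797
  Store 1, Cat C: 114×109/344 = 36.122
  Store 1, Cat D: 114×83/344 = 27.506
  Store 2, Cat A: 120×47/344 = 16.395
  Store 2, Cat B: 120×105/344 = 36.628
  Store 2, Cat C: 120×109/344 = 38.023
  Store 2, Cat D: 120×83/344 = 28.953
  Store 3, Cat A: 110×47/344 = 15.029
  Store 3, Cat B: 110×105/344 = 33.576
  Store 3, Cat C: 110×109/344 = 34.855
  Store 3, Cat D: 110×83/344 = 26.541
Contributions (O − E)²/E:
  (19 − 15.576)²/15.576 = 0.7527
  (35 − 34.797)²/34.797 = 0.0012
  (45 − 36.122)²/36.122 = 2.1820
  (15 − 27.506)²/27.506 = 5.6860
  (7 − 16.395)²/16.395 = 5.3837
  (45 − 36.628)²/36.628 = 1.9136
  (29 − 38.023)²/38.023 = 2.1412
  (39 − 28.953)²/28.953 = 3.4864
  (21 − 15.029)²/15.029 = 2.3723
  (25 − 33.576)²/33.576 = 2.1905
  (35 − 34.855)²/34.855 = 0.0006
  (29 − 26.541)²/26.541 = 0.2278
χ² = 0.7527 + 0.0012 + 2.1820 + 5.6860 + 5.3837 + 1.9136 + 2.1412 + 3.4864 + 2.3723 + 2.1905 + 0.0006 + 0.2278 = 26.34

26.34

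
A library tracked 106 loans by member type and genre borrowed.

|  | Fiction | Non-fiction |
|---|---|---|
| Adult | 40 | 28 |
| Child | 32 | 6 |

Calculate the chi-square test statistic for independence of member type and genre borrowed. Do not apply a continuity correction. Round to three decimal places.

Row totals: 68, 38. Column totals: 72, 34. Grand total N = 106.
Expected counts (row total × column total / N):
  Adult, Fiction: 68×72/106 = 46.1887
  Adult, Non-fiction: 68×34/106 = 21.8113
  Child, Fiction: 38×72/106 = 25.8113
  Child, Non-fiction: 38×34/106 = 12.1887
Contributions (O − E)²/E:
  (40 − 46.1887)²/46.1887 = 0.8292
  (28 − 21.8113)²/21.8113 = 1.7560
  (32 − 25.8113)²/25.8113 = 1.4838
  (6 − 12.1887)²/12.1887 = 3.1423
χ² = 0.8292 + 1.7560 + 1.4838 + 3.1423 = 7.211

7.211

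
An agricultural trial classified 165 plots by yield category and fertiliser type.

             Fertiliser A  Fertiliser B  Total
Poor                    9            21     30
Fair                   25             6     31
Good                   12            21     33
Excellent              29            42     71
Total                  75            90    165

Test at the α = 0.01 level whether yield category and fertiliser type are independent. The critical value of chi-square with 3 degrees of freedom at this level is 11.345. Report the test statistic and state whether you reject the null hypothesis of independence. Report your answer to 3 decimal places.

Grand total N = 165.
Expected counts (row total × column total / N):
  Poor, Fertiliser A: 30×75/165 = 13.63636
  Poor, Fertiliser B: 30×90/165 = 16.36364
  Fair, Fertiliser A: 31×75/165 = 14.09091
  Fair, Fertiliser B: 31×90/165 = 16.90909
  Good, Fertiliser A: 33×75/165 = 15.00000
  Good, Fertiliser B: 33×90/165 = 18.00000
  Excellent, Fertiliser A: 71×75/165 = 32.27273
  Excellent, Fertiliser B: 71×90/165 = 38.72727
Contributions (O − E)²/E:
  (9 − 13.63636)²/13.63636 = 1.5764
  (21 − 16.36364)²/16.36364 = 1.3136
  (25 − 14.09091)²/14.09091 = 8.4457
  (6 − 16.90909)²/16.90909 = 7.0381
  (12 − 15.00000)²/15.00000 = 0.6000
  (21 − 18.00000)²/18.00000 = 0.5000
  (29 − 32.27273)²/32.27273 = 0.3319
  (42 − 38.72727)²/38.72727 = 0.2766
χ² = 1.5764 + 1.3136 + 8.4457 + 7.0381 + 0.6000 + 0.5000 + 0.3319 + 0.2766 = 20.082
df = (4−1)(2−1) = 3. Since 20.082 > 11.345, reject the null hypothesis of independence at α = 0.01.

20.082; reject H₀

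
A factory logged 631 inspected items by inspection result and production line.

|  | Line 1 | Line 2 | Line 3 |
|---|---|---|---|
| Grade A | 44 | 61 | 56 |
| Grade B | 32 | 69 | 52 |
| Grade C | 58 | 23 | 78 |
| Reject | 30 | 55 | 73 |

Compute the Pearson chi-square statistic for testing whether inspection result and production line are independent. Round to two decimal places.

Row totals: 161, 153, 159, 158. Column totals: 164, 208, 259. Grand total N = 631.
Expected counts (row total × column total / N):
  Grade A, Line 1: 161×164/631 = 41.845
  Grade A, Line 2: 161×208/631 = 53.071
  Grade A, Line 3: 161×259/631 = 66.084
  Grade B, Line 1: 153×164/631 = 39.765
  Grade B, Line 2: 153×208/631 = 50.434
  Grade B, Line 3: 153×259/631 = 62.800
  Grade C, Line 1: 159×164/631 = 41.325
  Grade C, Line 2: 159×208/631 = 52.412
  Grade C, Line 3: 159×259/631 = 65.263
  Reject, Line 1: 158×164/631 = 41.065
  Reject, Line 2: 158×208/631 = 52.082
  Reject, Line 3: 158×259/631 = 64.853
Contributions (O − E)²/E:
  (44 − 41.845)²/41.845 = 0.1110
  (61 − 53.071)²/53.071 = 1.1846
  (56 − 66.084)²/66.084 = 1.5388
  (32 − 39.765)²/39.765 = 1.5163
  (69 − 50.434)²/50.434 = 6.8346
  (52 − 62.800)²/62.800 = 1.8573
  (58 − 41.325)²/41.325 = 6.7285
  (23 − 52.412)²/52.412 = 16.5051
  (78 − 65.263)²/65.263 = 2.4858
  (30 − 41.065)²/41.065 = 2.9815
  (55 − 52.082)²/52.082 = 0.1635
  (73 − 64.853)²/64.853 = 1.0234
χ² = 0.1110 + 1.1846 + 1.5388 + 1.5163 + 6.8346 + 1.8573 + 6.7285 + 16.5051 + 2.4858 + 2.9815 + 0.1635 + 1.0234 = 42.93

42.93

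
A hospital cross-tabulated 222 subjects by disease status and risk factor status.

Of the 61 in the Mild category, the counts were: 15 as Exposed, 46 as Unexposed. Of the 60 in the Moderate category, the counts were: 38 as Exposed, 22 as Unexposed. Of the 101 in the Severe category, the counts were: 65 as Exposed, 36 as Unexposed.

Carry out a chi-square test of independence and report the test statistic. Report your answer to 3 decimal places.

27.574

Row totals: 61, 60, 101. Column totals: 118, 104. Grand total N = 222.
Expected counts (row total × column total / N):
  Mild, Exposed: 61×118/222 = 32.4234
  Mild, Unexposed: 61×104/222 = 28.5766
  Moderate, Exposed: 60×118/222 = 31.8919
  Moderate, Unexposed: 60×104/222 = 28.1081
  Severe, Exposed: 101×118/222 = 53.6847
  Severe, Unexposed: 101×104/222 = 47.3153
Contributions (O − E)²/E:
  (15 − 32.4234)²/32.4234 = 9.3628
  (46 − 28.5766)²/28.5766 = 10.6232
  (38 − 31.8919)²/31.8919 = 1.1699
  (22 − 28.1081)²/28.1081 = 1.3273
  (65 − 53.6847)²/53.6847 = 2.3850
  (36 − 47.3153)²/47.3153 = 2.7060
χ² = 9.3628 + 10.6232 + 1.1699 + 1.3273 + 2.3850 + 2.7060 = 27.574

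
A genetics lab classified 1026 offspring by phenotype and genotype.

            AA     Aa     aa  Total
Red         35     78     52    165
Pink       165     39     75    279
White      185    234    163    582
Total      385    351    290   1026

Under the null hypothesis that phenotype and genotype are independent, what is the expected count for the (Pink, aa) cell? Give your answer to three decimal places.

78.860

Row total (Pink) = 279; column total (aa) = 290; grand total N = 1026.
Expected count = (row total × column total) / N = 279 × 290 / 1026 = 78.860.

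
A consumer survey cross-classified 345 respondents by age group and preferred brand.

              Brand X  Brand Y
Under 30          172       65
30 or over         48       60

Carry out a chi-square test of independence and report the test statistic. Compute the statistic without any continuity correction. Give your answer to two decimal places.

25.41

Row totals: 237, 108. Column totals: 220, 125. Grand total N = 345.
Expected counts (row total × column total / N):
  Under 30, Brand X: 237×220/345 = 151.130
  Under 30, Brand Y: 237×125/345 = 85.870
  30 or over, Brand X: 108×220/345 = 68.870
  30 or over, Brand Y: 108×125/345 = 39.130
Contributions (O − E)²/E:
  (172 − 151.130)²/151.130 = 2.8820
  (65 − 85.870)²/85.870 = 5.0723
  (48 − 68.870)²/68.870 = 6.3243
  (60 − 39.130)²/39.130 = 11.1310
χ² = 2.8820 + 5.0723 + 6.3243 + 11.1310 = 25.41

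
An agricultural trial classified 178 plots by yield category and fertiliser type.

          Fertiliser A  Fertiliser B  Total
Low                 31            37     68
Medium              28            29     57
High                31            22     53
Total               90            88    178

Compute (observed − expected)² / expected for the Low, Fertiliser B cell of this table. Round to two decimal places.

0.34

Row total (Low) = 68; column total (Fertiliser B) = 88; N = 178.
Expected count E = 68 × 88 / 178 = 33.618.
Contribution = (O − E)²/E = (37 − 33.618)² / 33.618 = 0.34.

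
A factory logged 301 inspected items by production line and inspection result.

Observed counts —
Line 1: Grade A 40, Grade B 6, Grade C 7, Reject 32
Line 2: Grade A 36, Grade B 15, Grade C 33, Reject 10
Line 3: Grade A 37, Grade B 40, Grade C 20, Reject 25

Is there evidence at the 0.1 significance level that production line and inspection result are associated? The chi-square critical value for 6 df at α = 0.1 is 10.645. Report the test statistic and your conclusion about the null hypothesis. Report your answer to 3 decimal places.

Row totals: 85, 94, 122. Column totals: 113, 61, 60, 67. Grand total N = 301.
Expected counts (row total × column total / N):
  Line 1, Grade A: 85×113/301 = 31.9103
  Line 1, Grade B: 85×61/301 = 17.2259
  Line 1, Grade C: 85×60/301 = 16.9435
  Line 1, Reject: 85×67/301 = 18.9203
  Line 2, Grade A: 94×113/301 = 35.2890
  Line 2, Grade B: 94×61/301 = 19.0498
  Line 2, Grade C: 94×60/301 = 18.7375
  Line 2, Reject: 94×67/301 = 20.9236
  Line 3, Grade A: 122×113/301 = 45.8007
  Line 3, Grade B: 122×61/301 = 24.7243
  Line 3, Grade C: 122×60/301 = 24.3189
  Line 3, Reject: 122×67/301 = 27.1561
Contributions (O − E)²/E:
  (40 − 31.9103)²/31.9103 = 2.0509
  (6 − 17.2259)²/17.2259 = 7.3158
  (7 − 16.9435)²/16.9435 = 5.8355
  (32 − 18.9203)²/18.9203 = 9.0421
  (36 − 35.2890)²/35.2890 = 0.0143
  (15 − 19.0498)²/19.0498 = 0.8609
  (33 − 18.7375)²/18.7375 = 10.8562
  (10 − 20.9236)²/20.9236 = 5.7029
  (37 − 45.8007)²/45.8007 = 1.6911
  (40 − 24.7243)²/24.7243 = 9.4380
  (20 − 24.3189)²/24.3189 = 0.7670
  (25 − 27.1561)²/27.1561 = 0.1712
χ² = 2.0509 + 7.3158 + 5.8355 + 9.0421 + 0.0143 + 0.8609 + 10.8562 + 5.7029 + 1.6911 + 9.4380 + 0.7670 + 0.1712 = 53.746
df = (3−1)(4−1) = 6. Since 53.746 > 10.645, reject the null hypothesis of independence at α = 0.1.

53.746; reject H₀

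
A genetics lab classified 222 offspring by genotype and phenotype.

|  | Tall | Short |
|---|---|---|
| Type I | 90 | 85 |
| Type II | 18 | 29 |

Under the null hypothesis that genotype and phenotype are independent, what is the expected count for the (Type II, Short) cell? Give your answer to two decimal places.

24.14

Row total (Type II) = 47; column total (Short) = 114; grand total N = 222.
Expected count = (row total × column total) / N = 47 × 114 / 222 = 24.14.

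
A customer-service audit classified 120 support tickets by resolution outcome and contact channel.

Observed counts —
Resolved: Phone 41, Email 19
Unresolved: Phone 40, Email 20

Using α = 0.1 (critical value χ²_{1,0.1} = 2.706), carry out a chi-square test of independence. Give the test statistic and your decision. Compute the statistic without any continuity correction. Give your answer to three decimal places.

0.038; fail to reject H₀

Row totals: 60, 60. Column totals: 81, 39. Grand total N = 120.
Expected counts (row total × column total / N):
  Resolved, Phone: 60×81/120 = 40.5000
  Resolved, Email: 60×39/120 = 19.5000
  Unresolved, Phone: 60×81/120 = 40.5000
  Unresolved, Email: 60×39/120 = 19.5000
Contributions (O − E)²/E:
  (41 − 40.5000)²/40.5000 = 0.0062
  (19 − 19.5000)²/19.5000 = 0.0128
  (40 − 40.5000)²/40.5000 = 0.0062
  (20 − 19.5000)²/19.5000 = 0.0128
χ² = 0.0062 + 0.0128 + 0.0062 + 0.0128 = 0.038
df = (2−1)(2−1) = 1. Since 0.038 < 2.706, fail to reject the null hypothesis of independence at α = 0.1.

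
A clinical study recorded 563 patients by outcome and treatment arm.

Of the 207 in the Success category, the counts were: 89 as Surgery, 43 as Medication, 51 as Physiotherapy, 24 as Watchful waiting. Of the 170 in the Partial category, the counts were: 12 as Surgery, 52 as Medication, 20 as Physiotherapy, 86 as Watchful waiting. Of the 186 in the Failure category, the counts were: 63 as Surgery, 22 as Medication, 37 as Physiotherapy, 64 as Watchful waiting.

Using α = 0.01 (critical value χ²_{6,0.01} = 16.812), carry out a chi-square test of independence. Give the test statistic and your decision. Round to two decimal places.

113.73; reject H₀

Row totals: 207, 170, 186. Column totals: 164, 117, 108, 174. Grand total N = 563.
Expected counts (row total × column total / N):
  Success, Surgery: 207×164/563 = 60.298
  Success, Medication: 207×117/563 = 43.018
  Success, Physiotherapy: 207×108/563 = 39.709
  Success, Watchful waiting: 207×174/563 = 63.975
  Partial, Surgery: 170×164/563 = 49.520
  Partial, Medication: 170×117/563 = 35.329
  Partial, Physiotherapy: 170×108/563 = 32.611
  Partial, Watchful waiting: 170×174/563 = 52.540
  Failure, Surgery: 186×164/563 = 54.181
  Failure, Medication: 186×117/563 = 38.654
  Failure, Physiotherapy: 186×108/563 = 35.680
  Failure, Watchful waiting: 186×174/563 = 57.485
Contributions (O − E)²/E:
  (89 − 60.298)²/60.298 = 13.6622
  (43 − 43.018)²/43.018 = 0.0000
  (51 − 39.709)²/39.709 = 3.2105
  (24 − 63.975)²/63.975 = 24.9785
  (12 − 49.520)²/49.520 = 28.4279
  (52 − 35.329)²/35.329 = 7.8667
  (20 − 32.611)²/32.611 = 4.8768
  (86 − 52.540)²/52.540 = 21.3089
  (63 − 54.181)²/54.181 = 1.4355
  (22 − 38.654)²/38.654 = 7.1753
  (37 − 35.680)²/35.680 = 0.0488
  (64 − 57.485)²/57.485 = 0.7384
χ² = 13.6622 + 0.0000 + 3.2105 + 24.9785 + 28.4279 + 7.8667 + 4.8768 + 21.3089 + 1.4355 + 7.1753 + 0.0488 + 0.7384 = 113.73
df = (3−1)(4−1) = 6. Since 113.73 > 16.812, reject the null hypothesis of independence at α = 0.01.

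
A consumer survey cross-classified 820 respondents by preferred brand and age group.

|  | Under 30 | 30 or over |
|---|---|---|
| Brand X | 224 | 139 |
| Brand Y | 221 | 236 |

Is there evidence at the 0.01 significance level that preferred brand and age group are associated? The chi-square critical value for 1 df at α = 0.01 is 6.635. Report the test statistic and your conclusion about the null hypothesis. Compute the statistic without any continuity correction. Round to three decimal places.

Row totals: 363, 457. Column totals: 445, 375. Grand total N = 820.
Expected counts (row total × column total / N):
  Brand X, Under 30: 363×445/820 = 196.9939
  Brand X, 30 or over: 363×375/820 = 166.0061
  Brand Y, Under 30: 457×445/820 = 248.0061
  Brand Y, 30 or over: 457×375/820 = 208.9939
Contributions (O − E)²/E:
  (224 − 196.9939)²/196.9939 = 3.7023
  (139 − 166.0061)²/166.0061 = 4.3934
  (221 − 248.0061)²/248.0061 = 2.9408
  (236 − 208.9939)²/208.9939 = 3.4897
χ² = 3.7023 + 4.3934 + 2.9408 + 3.4897 = 14.526
df = (2−1)(2−1) = 1. Since 14.526 > 6.635, reject the null hypothesis of independence at α = 0.01.

14.526; reject H₀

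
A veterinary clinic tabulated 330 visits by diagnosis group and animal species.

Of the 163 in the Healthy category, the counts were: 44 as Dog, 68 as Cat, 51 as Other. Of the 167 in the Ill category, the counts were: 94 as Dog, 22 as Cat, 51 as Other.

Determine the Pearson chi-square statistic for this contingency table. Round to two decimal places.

Row totals: 163, 167. Column totals: 138, 90, 102. Grand total N = 330.
Expected counts (row total × column total / N):
  Healthy, Dog: 163×138/330 = 68.164
  Healthy, Cat: 163×90/330 = 44.455
  Healthy, Other: 163×102/330 = 50.382
  Ill, Dog: 167×138/330 = 69.836
  Ill, Cat: 167×90/330 = 45.545
  Ill, Other: 167×102/330 = 51.618
Contributions (O − E)²/E:
  (44 − 68.164)²/68.164 = 8.5661
  (68 − 44.455)²/44.455 = 12.4703
  (51 − 50.382)²/50.382 = 0.0076
  (94 − 69.836)²/69.836 = 8.3610
  (22 − 45.545)²/45.545 = 12.1719
  (51 − 51.618)²/51.618 = 0.0074
χ² = 8.5661 + 12.4703 + 0.0076 + 8.3610 + 12.1719 + 0.0074 = 41.58

41.58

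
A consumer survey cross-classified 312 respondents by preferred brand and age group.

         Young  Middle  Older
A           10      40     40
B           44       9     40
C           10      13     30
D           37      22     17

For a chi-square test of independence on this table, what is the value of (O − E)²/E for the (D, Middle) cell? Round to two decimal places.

Row total (D) = 76; column total (Middle) = 84; N = 312.
Expected count E = 76 × 84 / 312 = 20.4615.
Contribution = (O − E)²/E = (22 − 20.4615)² / 20.4615 = 0.12.

0.12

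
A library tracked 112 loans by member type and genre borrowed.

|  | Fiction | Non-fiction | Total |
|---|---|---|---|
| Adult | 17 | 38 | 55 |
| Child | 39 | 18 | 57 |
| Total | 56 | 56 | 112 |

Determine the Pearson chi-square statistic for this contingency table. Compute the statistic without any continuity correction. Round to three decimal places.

Grand total N = 112.
Expected counts (row total × column total / N):
  Adult, Fiction: 55×56/112 = 27.5000
  Adult, Non-fiction: 55×56/112 = 27.5000
  Child, Fiction: 57×56/112 = 28.5000
  Child, Non-fiction: 57×56/112 = 28.5000
Contributions (O − E)²/E:
  (17 − 27.5000)²/27.5000 = 4.0091
  (38 − 27.5000)²/27.5000 = 4.0091
  (39 − 28.5000)²/28.5000 = 3.8684
  (18 − 28.5000)²/28.5000 = 3.8684
χ² = 4.0091 + 4.0091 + 3.8684 + 3.8684 = 15.755

15.755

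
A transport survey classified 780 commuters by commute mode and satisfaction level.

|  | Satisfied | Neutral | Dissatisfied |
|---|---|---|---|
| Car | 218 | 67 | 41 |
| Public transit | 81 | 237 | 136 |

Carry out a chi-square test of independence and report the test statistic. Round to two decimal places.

193.02

Row totals: 326, 454. Column totals: 299, 304, 177. Grand total N = 780.
Expected counts (row total × column total / N):
  Car, Satisfied: 326×299/780 = 124.967
  Car, Neutral: 326×304/780 = 127.056
  Car, Dissatisfied: 326×177/780 = 73.977
  Public transit, Satisfied: 454×299/780 = 174.033
  Public transit, Neutral: 454×304/780 = 176.944
  Public transit, Dissatisfied: 454×177/780 = 103.023
Contributions (O − E)²/E:
  (218 − 124.967)²/124.967 = 69.2594
  (67 − 127.056)²/127.056 = 28.3869
  (41 − 73.977)²/73.977 = 14.7003
  (81 − 174.033)²/174.033 = 49.7327
  (237 − 176.944)²/176.944 = 20.3834
  (136 − 103.023)²/103.023 = 10.5557
χ² = 69.2594 + 28.3869 + 14.7003 + 49.7327 + 20.3834 + 10.5557 = 193.02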